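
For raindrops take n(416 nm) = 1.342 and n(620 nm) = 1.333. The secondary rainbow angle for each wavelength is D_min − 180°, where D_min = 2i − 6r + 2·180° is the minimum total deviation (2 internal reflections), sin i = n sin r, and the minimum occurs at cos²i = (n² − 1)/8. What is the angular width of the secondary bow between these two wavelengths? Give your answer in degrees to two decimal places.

2.33°

At 416 nm (n = 1.342): cos²i = 0.10012 → i = 71.554°, r = 44.981°, D_min = 233.222°, rainbow angle = 53.222°.
At 620 nm (n = 1.333): cos²i = 0.09711 → i = 71.843°, r = 45.466°, D_min = 230.891°, rainbow angle = 50.891°.
Angular width = |53.222° − 50.891°| = 2.331°.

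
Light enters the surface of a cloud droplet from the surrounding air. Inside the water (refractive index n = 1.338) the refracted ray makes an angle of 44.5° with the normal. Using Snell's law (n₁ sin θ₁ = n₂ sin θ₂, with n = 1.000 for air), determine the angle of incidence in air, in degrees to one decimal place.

Snell: sin θ_i = n · sin θ_r = 1.338 × sin 44.5° = 1.338 × 0.7009 = 0.9378.
θ_i = arcsin(0.9378) = 69.69°.

69.7°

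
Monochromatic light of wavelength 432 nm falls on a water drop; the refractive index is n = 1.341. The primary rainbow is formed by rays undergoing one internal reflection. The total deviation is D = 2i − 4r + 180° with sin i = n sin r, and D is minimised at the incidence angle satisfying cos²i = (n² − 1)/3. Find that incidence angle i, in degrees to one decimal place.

58.9°

cos²i = (1.341² − 1)/3 = (1.79828 − 1)/3 = 0.26609.
cos i = 0.51584, so i = 58.946°.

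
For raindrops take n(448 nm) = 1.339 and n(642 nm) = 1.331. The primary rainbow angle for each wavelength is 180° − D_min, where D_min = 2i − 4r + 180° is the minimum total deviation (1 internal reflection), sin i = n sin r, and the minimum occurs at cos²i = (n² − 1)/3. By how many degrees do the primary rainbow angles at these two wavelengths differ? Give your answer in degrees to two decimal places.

1.16°

At 448 nm (n = 1.339): cos²i = 0.26431 → i = 59.062°, r = 39.834°, D_min = 138.786°, rainbow angle = 41.214°.
At 642 nm (n = 1.331): cos²i = 0.25719 → i = 59.527°, r = 40.356°, D_min = 137.630°, rainbow angle = 42.370°.
Angular width = |41.214° − 42.370°| = 1.156°.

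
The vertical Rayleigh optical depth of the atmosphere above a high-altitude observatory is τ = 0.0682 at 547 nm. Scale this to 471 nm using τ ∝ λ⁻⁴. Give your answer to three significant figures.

0.124

τ(471 nm) = τ(547 nm) × (547/471)⁴ = 0.0682 × (1.1614)⁴ = 0.0682 × 1.8191 = 0.1241.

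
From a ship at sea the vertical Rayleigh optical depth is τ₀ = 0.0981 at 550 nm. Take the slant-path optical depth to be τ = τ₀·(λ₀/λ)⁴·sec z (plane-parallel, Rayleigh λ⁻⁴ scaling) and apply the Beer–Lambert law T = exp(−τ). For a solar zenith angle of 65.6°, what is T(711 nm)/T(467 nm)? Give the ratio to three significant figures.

1.45

Airmass: sec 65.6° = 2.4207.
τ(711 nm) = 0.0981 × (550/711)⁴ × 2.4207 = 0.0981 × 0.3581 × 2.4207 = 0.0850.
τ(467 nm) = 0.0981 × (550/467)⁴ × 2.4207 = 0.0981 × 1.9239 × 2.4207 = 0.4569.
T(711)/T(467) = exp(τ_B − τ_A) = exp(0.3718) = 1.4504.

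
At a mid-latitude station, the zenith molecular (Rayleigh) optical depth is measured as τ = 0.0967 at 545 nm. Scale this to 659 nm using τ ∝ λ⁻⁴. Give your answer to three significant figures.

τ(659 nm) = τ(545 nm) × (545/659)⁴ = 0.0967 × (0.8270)⁴ = 0.0967 × 0.4678 = 0.0452.

0.0452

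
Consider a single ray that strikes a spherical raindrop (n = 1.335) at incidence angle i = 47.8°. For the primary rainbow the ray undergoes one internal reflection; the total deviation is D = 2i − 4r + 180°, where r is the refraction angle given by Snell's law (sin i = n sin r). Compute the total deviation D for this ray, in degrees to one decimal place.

sin r = sin 47.8° / 1.335 = 0.7408/1.335 = 0.5549; r = 33.70°.
D = 2·47.8° − 4·33.70° + 180° = 95.60° − 134.82° + 180° = 140.78°.

140.8°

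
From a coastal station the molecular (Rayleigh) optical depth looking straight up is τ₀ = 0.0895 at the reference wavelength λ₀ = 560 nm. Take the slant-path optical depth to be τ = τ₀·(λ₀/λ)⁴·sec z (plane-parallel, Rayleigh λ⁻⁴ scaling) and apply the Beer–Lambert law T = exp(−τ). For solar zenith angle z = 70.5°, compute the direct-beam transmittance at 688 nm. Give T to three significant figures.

sec 70.5° = 2.9957.
τ = 0.0895 × (560/688)⁴ × 2.9957 = 0.0895 × 0.4389 × 2.9957 = 0.1177.
T = exp(−0.1177) = 0.8890.

0.889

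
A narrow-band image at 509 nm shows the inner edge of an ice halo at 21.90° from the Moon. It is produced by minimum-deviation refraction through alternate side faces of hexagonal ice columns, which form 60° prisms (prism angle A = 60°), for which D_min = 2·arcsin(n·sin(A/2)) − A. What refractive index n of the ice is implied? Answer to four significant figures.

Rearranging: n = sin((D_min + A)/2) / sin(A/2).
(D_min + A)/2 = (21.90° + 60°)/2 = 40.950°.
n = sin 40.950° / sin 30° = 0.6554 / 0.5000 = 1.3108.

1.311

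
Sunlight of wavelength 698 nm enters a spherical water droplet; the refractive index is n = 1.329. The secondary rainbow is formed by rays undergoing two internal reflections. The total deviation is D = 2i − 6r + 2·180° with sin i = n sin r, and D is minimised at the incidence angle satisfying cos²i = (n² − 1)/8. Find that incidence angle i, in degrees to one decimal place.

cos²i = (1.329² − 1)/8 = (1.76624 − 1)/8 = 0.09578.
cos i = 0.30948, so i = 71.972°.

72.0°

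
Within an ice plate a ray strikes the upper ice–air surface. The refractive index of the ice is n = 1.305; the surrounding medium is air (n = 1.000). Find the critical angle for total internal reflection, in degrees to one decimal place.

50.0°

sin θ_c = n_air / n = 1.000 / 1.305 = 0.7663.
θ_c = arcsin(0.7663) = 50.02°.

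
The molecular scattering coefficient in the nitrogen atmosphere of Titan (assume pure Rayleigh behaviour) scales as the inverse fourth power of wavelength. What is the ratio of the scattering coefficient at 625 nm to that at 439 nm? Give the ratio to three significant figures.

0.243

Rayleigh scattering ∝ λ⁻⁴, so the ratio of coefficients is the inverse fourth power of the wavelength ratio.
σ(625)/σ(439) = (439/625)⁴ = (0.7024)⁴ = 0.2434.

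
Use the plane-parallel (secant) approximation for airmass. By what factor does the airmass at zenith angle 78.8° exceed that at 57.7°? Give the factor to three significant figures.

2.75

X(78.8°)/X(57.7°) = sec 78.8° / sec 57.7° = cos 57.7° / cos 78.8° = 0.5344/0.1942 = 2.7511.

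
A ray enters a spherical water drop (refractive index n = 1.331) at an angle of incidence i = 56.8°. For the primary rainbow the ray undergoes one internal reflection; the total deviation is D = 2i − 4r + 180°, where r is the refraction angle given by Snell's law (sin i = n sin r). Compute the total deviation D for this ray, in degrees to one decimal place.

sin r = sin 56.8° / 1.331 = 0.8368/1.331 = 0.6287; r = 38.95°.
D = 2·56.8° − 4·38.95° + 180° = 113.60° − 155.81° + 180° = 137.79°.

137.8°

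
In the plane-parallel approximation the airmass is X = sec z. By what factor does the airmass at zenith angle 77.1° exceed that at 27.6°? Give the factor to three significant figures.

3.97

X(77.1°)/X(27.6°) = sec 77.1° / sec 27.6° = cos 27.6° / cos 77.1° = 0.8862/0.2233 = 3.9696.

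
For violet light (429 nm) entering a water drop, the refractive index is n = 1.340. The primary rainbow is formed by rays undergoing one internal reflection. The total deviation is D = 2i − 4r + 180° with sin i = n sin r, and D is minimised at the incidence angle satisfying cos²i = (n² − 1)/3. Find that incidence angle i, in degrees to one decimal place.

cos²i = (1.340² − 1)/3 = (1.79560 − 1)/3 = 0.26520.
cos i = 0.51498, so i = 59.004°.

59.0°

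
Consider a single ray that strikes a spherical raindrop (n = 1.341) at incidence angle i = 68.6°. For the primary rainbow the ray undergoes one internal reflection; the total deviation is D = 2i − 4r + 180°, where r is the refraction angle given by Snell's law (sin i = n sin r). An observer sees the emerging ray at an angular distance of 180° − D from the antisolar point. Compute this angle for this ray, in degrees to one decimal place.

sin r = sin 68.6° / 1.341 = 0.9311/1.341 = 0.6943; r = 43.97°.
D = 2·68.6° − 4·43.97° + 180° = 137.20° − 175.89° + 180° = 141.31°.
Angle from antisolar point = 180° − D = 38.69°.

38.7°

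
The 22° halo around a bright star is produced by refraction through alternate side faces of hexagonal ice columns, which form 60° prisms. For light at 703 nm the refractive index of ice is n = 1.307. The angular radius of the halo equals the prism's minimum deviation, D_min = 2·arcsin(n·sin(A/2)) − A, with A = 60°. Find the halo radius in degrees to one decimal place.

n·sin(A/2) = 1.307 × sin 30° = 1.307 × 0.5000 = 0.6535.
D_min = 2·arcsin(0.6535) − 60° = 2 × 40.806° − 60° = 21.612°.

21.6°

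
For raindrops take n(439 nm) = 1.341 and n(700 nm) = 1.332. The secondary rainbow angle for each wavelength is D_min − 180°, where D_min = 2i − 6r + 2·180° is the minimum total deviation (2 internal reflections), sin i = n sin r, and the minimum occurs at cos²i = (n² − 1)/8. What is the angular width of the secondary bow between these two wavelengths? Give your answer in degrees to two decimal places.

2.34°

At 439 nm (n = 1.341): cos²i = 0.09979 → i = 71.586°, r = 45.034°, D_min = 232.966°, rainbow angle = 52.966°.
At 700 nm (n = 1.332): cos²i = 0.09678 → i = 71.875°, r = 45.520°, D_min = 230.628°, rainbow angle = 50.628°.
Angular width = |52.966° − 50.628°| = 2.337°.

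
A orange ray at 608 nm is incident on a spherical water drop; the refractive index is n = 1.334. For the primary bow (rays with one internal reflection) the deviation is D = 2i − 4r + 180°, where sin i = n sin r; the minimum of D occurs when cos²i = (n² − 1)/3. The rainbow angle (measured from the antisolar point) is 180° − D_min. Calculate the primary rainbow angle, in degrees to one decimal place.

41.9°

cos²i = (1.77956 − 1)/3 = 0.25985; i = arccos(0.50976) = 59.352°.
sin r = sin 59.352°/1.334 = 0.64492; r = 40.159°.
D_min = 2·59.352° − 4·40.159° + 180° = 138.067°.
Rainbow angle = 180° − D_min = 41.933°.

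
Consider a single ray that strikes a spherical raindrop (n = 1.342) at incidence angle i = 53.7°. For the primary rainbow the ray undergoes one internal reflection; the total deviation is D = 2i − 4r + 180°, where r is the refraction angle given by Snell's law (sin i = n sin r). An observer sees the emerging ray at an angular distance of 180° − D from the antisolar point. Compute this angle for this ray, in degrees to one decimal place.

40.2°

sin r = sin 53.7° / 1.342 = 0.8059/1.342 = 0.6005; r = 36.91°.
D = 2·53.7° − 4·36.91° + 180° = 107.40° − 147.64° + 180° = 139.76°.
Angle from antisolar point = 180° − D = 40.24°.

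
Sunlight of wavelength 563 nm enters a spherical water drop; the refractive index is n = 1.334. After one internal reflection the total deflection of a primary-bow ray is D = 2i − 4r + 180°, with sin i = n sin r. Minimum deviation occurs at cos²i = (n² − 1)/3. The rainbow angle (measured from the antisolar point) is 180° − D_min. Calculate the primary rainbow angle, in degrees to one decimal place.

41.9°

cos²i = (1.77956 − 1)/3 = 0.25985; i = arccos(0.50976) = 59.352°.
sin r = sin 59.352°/1.334 = 0.64492; r = 40.159°.
D_min = 2·59.352° − 4·40.159° + 180° = 138.067°.
Rainbow angle = 180° − D_min = 41.933°.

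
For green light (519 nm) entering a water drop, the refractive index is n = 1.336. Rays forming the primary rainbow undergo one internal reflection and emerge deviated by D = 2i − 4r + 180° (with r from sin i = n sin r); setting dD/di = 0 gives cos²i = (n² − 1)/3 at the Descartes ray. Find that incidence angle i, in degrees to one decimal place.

cos²i = (1.336² − 1)/3 = (1.78490 − 1)/3 = 0.26163.
cos i = 0.51150, so i = 59.236°.

59.2°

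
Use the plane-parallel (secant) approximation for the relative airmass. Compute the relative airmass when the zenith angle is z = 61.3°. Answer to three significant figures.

2.08

X = sec z = 1/cos 61.3° = 1/0.4802 = 2.0824.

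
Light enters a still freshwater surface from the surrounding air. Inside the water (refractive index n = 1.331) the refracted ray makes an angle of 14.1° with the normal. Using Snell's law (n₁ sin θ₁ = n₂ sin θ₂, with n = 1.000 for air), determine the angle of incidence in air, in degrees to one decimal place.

Snell: sin θ_i = n · sin θ_r = 1.331 × sin 14.1° = 1.331 × 0.2436 = 0.3243.
θ_i = arcsin(0.3243) = 18.92°.

18.9°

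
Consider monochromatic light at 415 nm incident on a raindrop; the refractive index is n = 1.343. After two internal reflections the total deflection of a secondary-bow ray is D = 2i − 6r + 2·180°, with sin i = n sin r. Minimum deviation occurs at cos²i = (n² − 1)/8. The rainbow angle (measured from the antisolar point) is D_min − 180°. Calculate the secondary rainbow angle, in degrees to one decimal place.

cos²i = (1.80365 − 1)/8 = 0.10046; i = arccos(0.31695) = 71.522°.
sin r = sin 71.522°/1.343 = 0.70621; r = 44.928°.
D_min = 2·71.522° − 6·44.928° + 360° = 233.478°.
Rainbow angle = D_min − 180° = 53.478°.

53.5°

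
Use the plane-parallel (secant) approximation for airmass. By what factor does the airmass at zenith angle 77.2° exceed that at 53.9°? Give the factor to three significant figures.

X(77.2°)/X(53.9°) = sec 77.2° / sec 53.9° = cos 53.9° / cos 77.2° = 0.5892/0.2215 = 2.6594.

2.66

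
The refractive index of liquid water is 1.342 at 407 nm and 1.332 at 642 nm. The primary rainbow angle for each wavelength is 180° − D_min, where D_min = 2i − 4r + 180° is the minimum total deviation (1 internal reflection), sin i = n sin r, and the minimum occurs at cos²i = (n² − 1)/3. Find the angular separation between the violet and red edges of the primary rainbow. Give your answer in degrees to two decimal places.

At 407 nm (n = 1.342): cos²i = 0.26699 → i = 58.888°, r = 39.641°, D_min = 139.213°, rainbow angle = 40.787°.
At 642 nm (n = 1.332): cos²i = 0.25807 → i = 59.469°, r = 40.290°, D_min = 137.776°, rainbow angle = 42.224°.
Angular width = |40.787° − 42.224°| = 1.437°.

1.44°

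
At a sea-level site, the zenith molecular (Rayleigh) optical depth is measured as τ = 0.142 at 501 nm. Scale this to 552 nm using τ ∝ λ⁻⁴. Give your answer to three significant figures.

τ(552 nm) = τ(501 nm) × (501/552)⁴ = 0.142 × (0.9076)⁴ = 0.142 × 0.6786 = 0.0964.

0.0964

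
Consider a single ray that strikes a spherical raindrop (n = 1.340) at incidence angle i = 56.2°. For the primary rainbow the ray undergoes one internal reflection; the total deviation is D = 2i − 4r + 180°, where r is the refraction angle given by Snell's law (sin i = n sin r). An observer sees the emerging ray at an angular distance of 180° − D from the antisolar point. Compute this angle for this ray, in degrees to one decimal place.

40.9°

sin r = sin 56.2° / 1.340 = 0.8310/1.340 = 0.6201; r = 38.33°.
D = 2·56.2° − 4·38.33° + 180° = 112.40° − 153.30° + 180° = 139.10°.
Angle from antisolar point = 180° − D = 40.90°.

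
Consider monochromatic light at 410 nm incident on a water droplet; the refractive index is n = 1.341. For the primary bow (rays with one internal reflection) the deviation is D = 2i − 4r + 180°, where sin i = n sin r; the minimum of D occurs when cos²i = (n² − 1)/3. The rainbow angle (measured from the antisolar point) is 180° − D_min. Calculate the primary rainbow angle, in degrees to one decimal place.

cos²i = (1.79828 − 1)/3 = 0.26609; i = arccos(0.51584) = 58.946°.
sin r = sin 58.946°/1.341 = 0.63884; r = 39.705°.
D_min = 2·58.946° − 4·39.705° + 180° = 139.071°.
Rainbow angle = 180° − D_min = 40.929°.

40.9°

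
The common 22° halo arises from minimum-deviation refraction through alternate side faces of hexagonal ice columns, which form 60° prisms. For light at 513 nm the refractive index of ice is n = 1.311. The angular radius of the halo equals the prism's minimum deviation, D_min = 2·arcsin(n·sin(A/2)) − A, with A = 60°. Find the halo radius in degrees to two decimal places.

n·sin(A/2) = 1.311 × sin 30° = 1.311 × 0.5000 = 0.6555.
D_min = 2·arcsin(0.6555) − 60° = 2 × 40.958° − 60° = 21.915°.

21.92°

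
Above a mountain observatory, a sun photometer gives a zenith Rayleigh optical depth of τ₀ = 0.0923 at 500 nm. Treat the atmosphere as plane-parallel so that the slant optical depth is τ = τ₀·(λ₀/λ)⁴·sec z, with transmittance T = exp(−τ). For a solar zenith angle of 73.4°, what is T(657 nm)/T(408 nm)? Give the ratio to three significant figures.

Airmass: sec 73.4° = 3.5003.
τ(657 nm) = 0.0923 × (500/657)⁴ × 3.5003 = 0.0923 × 0.3354 × 3.5003 = 0.1084.
τ(408 nm) = 0.0923 × (500/408)⁴ × 3.5003 = 0.0923 × 2.2555 × 3.5003 = 0.7287.
T(657)/T(408) = exp(τ_B − τ_A) = exp(0.6203) = 1.8595.

1.86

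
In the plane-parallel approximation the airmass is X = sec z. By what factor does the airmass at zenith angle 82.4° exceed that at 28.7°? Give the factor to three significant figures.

X(82.4°)/X(28.7°) = sec 82.4° / sec 28.7° = cos 28.7° / cos 82.4° = 0.8771/0.1323 = 6.6322.

6.63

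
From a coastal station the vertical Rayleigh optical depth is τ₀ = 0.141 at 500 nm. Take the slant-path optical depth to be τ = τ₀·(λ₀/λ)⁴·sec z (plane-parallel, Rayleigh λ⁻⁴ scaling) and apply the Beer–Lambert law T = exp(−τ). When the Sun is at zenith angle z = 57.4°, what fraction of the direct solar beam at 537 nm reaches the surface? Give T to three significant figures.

0.821

sec 57.4° = 1.8561.
τ = 0.141 × (500/537)⁴ × 1.8561 = 0.141 × 0.7516 × 1.8561 = 0.1967.
T = exp(−0.1967) = 0.8214.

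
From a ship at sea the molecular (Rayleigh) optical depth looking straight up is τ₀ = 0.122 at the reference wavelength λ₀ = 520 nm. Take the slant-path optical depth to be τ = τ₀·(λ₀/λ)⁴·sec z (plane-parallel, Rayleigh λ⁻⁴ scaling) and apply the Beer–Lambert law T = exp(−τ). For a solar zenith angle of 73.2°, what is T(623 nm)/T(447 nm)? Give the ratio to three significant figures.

1.77

Airmass: sec 73.2° = 3.4598.
τ(623 nm) = 0.122 × (520/623)⁴ × 3.4598 = 0.122 × 0.4854 × 3.4598 = 0.2049.
τ(447 nm) = 0.122 × (520/447)⁴ × 3.4598 = 0.122 × 1.8314 × 3.4598 = 0.7730.
T(623)/T(447) = exp(τ_B − τ_A) = exp(0.5682) = 1.7650.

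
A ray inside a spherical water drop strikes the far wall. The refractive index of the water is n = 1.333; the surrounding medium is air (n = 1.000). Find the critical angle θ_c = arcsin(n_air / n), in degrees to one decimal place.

48.6°

sin θ_c = n_air / n = 1.000 / 1.333 = 0.7502.
θ_c = arcsin(0.7502) = 48.61°.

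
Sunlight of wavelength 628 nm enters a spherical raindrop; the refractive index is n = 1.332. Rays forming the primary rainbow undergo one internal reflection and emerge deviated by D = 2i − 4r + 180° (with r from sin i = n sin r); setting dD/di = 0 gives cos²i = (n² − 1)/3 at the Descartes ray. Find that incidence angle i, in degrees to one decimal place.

59.5°

cos²i = (1.332² − 1)/3 = (1.77422 − 1)/3 = 0.25807.
cos i = 0.50801, so i = 59.469°.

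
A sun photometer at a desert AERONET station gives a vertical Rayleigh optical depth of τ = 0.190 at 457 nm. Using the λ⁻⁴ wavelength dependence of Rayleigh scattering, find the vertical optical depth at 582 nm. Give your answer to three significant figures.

0.0722

τ(582 nm) = τ(457 nm) × (457/582)⁴ = 0.190 × (0.7852)⁴ = 0.190 × 0.3802 = 0.0722.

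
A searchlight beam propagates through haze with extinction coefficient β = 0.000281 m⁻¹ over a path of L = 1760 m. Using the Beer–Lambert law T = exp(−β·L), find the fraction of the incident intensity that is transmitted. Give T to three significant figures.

τ = β·L = 0.000281 × 1760 = 0.4946.
T = exp(−0.4946) = 0.6098.

0.610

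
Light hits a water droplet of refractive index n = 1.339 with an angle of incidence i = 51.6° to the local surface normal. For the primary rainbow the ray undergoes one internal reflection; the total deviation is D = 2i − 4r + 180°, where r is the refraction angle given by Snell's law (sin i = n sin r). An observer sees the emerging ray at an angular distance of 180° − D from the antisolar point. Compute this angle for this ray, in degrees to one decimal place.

40.1°

sin r = sin 51.6° / 1.339 = 0.7837/1.339 = 0.5853; r = 35.82°.
D = 2·51.6° − 4·35.82° + 180° = 103.20° − 143.29° + 180° = 139.91°.
Angle from antisolar point = 180° − D = 40.09°.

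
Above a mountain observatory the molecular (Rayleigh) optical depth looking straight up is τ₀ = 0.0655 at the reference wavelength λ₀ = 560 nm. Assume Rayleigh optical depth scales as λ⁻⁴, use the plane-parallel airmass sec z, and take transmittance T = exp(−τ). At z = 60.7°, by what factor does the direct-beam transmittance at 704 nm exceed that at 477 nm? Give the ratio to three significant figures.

1.22

Airmass: sec 60.7° = 2.0434.
τ(704 nm) = 0.0655 × (560/704)⁴ × 2.0434 = 0.0655 × 0.4004 × 2.0434 = 0.0536.
τ(477 nm) = 0.0655 × (560/477)⁴ × 2.0434 = 0.0655 × 1.8997 × 2.0434 = 0.2543.
T(704)/T(477) = exp(τ_B − τ_A) = exp(0.2007) = 1.2222.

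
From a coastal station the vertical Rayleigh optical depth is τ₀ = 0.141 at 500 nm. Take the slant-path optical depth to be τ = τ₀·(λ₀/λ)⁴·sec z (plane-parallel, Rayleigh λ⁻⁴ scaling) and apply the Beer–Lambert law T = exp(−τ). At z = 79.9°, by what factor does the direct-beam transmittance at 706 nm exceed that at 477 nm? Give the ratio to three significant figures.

Airmass: sec 79.9° = 5.7023.
τ(706 nm) = 0.141 × (500/706)⁴ × 5.7023 = 0.141 × 0.2516 × 5.7023 = 0.2023.
τ(477 nm) = 0.141 × (500/477)⁴ × 5.7023 = 0.141 × 1.2073 × 5.7023 = 0.9707.
T(706)/T(477) = exp(τ_B − τ_A) = exp(0.7684) = 2.1563.

2.16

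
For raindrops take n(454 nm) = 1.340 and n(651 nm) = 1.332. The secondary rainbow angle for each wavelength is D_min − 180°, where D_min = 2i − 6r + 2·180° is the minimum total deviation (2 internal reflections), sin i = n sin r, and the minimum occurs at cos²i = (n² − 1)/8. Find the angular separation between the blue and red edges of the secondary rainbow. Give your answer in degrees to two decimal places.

2.08°

At 454 nm (n = 1.340): cos²i = 0.09945 → i = 71.618°, r = 45.088°, D_min = 232.709°, rainbow angle = 52.709°.
At 651 nm (n = 1.332): cos²i = 0.09678 → i = 71.875°, r = 45.520°, D_min = 230.628°, rainbow angle = 50.628°.
Angular width = |52.709° − 50.628°| = 2.080°.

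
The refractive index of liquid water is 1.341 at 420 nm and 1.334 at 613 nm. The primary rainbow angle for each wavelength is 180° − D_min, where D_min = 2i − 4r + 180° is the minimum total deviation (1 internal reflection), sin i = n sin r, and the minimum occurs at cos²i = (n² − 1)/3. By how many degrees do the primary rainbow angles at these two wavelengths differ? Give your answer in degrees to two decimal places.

At 420 nm (n = 1.341): cos²i = 0.26609 → i = 58.946°, r = 39.705°, D_min = 139.071°, rainbow angle = 40.929°.
At 613 nm (n = 1.334): cos²i = 0.25985 → i = 59.352°, r = 40.159°, D_min = 138.067°, rainbow angle = 41.933°.
Angular width = |40.929° − 41.933°| = 1.004°.

1.00°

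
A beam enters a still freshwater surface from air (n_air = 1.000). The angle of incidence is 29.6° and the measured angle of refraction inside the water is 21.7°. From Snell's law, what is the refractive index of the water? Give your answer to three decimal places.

1.336

n = sin θ_i / sin θ_r = sin 29.6° / sin 21.7° = 0.4939 / 0.3697 = 1.3359.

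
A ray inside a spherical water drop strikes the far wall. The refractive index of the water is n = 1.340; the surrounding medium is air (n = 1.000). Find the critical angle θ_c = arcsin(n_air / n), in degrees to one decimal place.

sin θ_c = n_air / n = 1.000 / 1.340 = 0.7463.
θ_c = arcsin(0.7463) = 48.27°.

48.3°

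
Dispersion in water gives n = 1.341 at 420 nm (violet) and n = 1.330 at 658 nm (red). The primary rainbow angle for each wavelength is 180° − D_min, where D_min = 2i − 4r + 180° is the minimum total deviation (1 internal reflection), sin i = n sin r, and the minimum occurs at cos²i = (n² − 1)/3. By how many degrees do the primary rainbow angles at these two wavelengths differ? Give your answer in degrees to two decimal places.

At 420 nm (n = 1.341): cos²i = 0.26609 → i = 58.946°, r = 39.705°, D_min = 139.071°, rainbow angle = 40.929°.
At 658 nm (n = 1.330): cos²i = 0.25630 → i = 59.585°, r = 40.422°, D_min = 137.484°, rainbow angle = 42.516°.
Angular width = |40.929° − 42.516°| = 1.588°.

1.59°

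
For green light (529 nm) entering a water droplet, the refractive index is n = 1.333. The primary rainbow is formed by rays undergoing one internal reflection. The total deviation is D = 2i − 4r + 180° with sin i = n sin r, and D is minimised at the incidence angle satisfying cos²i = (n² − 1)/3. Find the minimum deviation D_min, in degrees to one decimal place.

137.9°

cos²i = (1.77689 − 1)/3 = 0.25896; i = arccos(0.50888) = 59.410°.
sin r = sin 59.410°/1.333 = 0.64579; r = 40.225°.
D_min = 2·59.410° − 4·40.225° + 180° = 137.922°.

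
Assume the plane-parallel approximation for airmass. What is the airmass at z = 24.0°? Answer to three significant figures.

1.09

X = sec z = 1/cos 24.0° = 1/0.9135 = 1.0946.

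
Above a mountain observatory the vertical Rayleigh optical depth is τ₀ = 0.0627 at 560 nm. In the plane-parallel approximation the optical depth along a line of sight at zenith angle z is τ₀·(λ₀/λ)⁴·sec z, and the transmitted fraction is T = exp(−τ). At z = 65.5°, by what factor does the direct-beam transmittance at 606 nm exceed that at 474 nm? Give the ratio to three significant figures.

Airmass: sec 65.5° = 2.4114.
τ(606 nm) = 0.0627 × (560/606)⁴ × 2.4114 = 0.0627 × 0.7292 × 2.4114 = 0.1103.
τ(474 nm) = 0.0627 × (560/474)⁴ × 2.4114 = 0.0627 × 1.9482 × 2.4114 = 0.2946.
T(606)/T(474) = exp(τ_B − τ_A) = exp(0.1843) = 1.2024.

1.20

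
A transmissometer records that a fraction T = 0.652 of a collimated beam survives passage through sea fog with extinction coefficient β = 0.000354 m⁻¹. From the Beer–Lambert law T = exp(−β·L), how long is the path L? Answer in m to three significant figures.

1210 m

Beer–Lambert: T = exp(−βL) ⇒ L = −ln(T)/β = −ln(0.652)/0.000354 = 0.4277/0.000354 = 1208 m.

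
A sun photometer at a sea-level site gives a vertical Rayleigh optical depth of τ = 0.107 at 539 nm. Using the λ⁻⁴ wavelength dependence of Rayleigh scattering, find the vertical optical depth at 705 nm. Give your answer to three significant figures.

τ(705 nm) = τ(539 nm) × (539/705)⁴ = 0.107 × (0.7645)⁴ = 0.107 × 0.3417 = 0.0366.

0.0366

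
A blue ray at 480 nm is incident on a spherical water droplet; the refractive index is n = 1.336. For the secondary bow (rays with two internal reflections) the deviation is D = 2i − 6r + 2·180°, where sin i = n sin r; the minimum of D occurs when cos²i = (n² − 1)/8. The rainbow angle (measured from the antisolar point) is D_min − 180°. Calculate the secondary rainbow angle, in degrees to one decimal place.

51.7°

cos²i = (1.78490 − 1)/8 = 0.09811; i = arccos(0.31323) = 71.746°.
sin r = sin 71.746°/1.336 = 0.71084; r = 45.303°.
D_min = 2·71.746° − 6·45.303° + 360° = 231.674°.
Rainbow angle = D_min − 180° = 51.674°.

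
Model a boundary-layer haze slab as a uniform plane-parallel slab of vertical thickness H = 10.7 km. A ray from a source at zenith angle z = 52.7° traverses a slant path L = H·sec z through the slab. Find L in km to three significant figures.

sec z = 1/cos 52.7° = 1.6502.
L = 10.7 × 1.6502 = 17.657 km.

17.7 km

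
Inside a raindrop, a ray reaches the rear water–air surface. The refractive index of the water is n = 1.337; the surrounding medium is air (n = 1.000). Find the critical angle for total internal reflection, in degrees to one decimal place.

sin θ_c = n_air / n = 1.000 / 1.337 = 0.7479.
θ_c = arcsin(0.7479) = 48.41°.

48.4°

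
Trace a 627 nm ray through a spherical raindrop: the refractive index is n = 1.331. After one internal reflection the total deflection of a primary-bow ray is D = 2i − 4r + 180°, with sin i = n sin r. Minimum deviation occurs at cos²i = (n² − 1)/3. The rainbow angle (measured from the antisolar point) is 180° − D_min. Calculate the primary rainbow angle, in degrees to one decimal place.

cos²i = (1.77156 − 1)/3 = 0.25719; i = arccos(0.50714) = 59.527°.
sin r = sin 59.527°/1.331 = 0.64753; r = 40.356°.
D_min = 2·59.527° − 4·40.356° + 180° = 137.630°.
Rainbow angle = 180° − D_min = 42.370°.

42.4°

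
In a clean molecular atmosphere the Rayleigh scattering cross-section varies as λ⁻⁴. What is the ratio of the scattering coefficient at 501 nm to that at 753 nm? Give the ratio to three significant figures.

5.10

Rayleigh scattering ∝ λ⁻⁴, so the ratio of coefficients is the inverse fourth power of the wavelength ratio.
σ(501)/σ(753) = (753/501)⁴ = (1.5030)⁴ = 5.103.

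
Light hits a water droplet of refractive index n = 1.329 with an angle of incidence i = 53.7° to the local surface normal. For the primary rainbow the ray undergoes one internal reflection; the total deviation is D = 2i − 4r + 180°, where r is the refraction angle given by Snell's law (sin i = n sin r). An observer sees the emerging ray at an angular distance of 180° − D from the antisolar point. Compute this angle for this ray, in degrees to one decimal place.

sin r = sin 53.7° / 1.329 = 0.8059/1.329 = 0.6064; r = 37.33°.
D = 2·53.7° − 4·37.33° + 180° = 107.40° − 149.32° + 180° = 138.08°.
Angle from antisolar point = 180° − D = 41.92°.

41.9°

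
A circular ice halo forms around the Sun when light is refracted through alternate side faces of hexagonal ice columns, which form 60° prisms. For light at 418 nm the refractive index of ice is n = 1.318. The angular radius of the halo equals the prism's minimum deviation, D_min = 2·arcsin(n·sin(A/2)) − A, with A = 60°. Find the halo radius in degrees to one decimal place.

n·sin(A/2) = 1.318 × sin 30° = 1.318 × 0.5000 = 0.6590.
D_min = 2·arcsin(0.6590) − 60° = 2 × 41.224° − 60° = 22.447°.

22.4°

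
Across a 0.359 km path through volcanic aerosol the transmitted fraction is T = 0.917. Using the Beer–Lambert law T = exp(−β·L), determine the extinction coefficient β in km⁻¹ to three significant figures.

0.241 km⁻¹

Beer–Lambert: T = exp(−βL) ⇒ β = −ln(T)/L = −ln(0.917)/0.359 = 0.0866/0.359 = 0.2414 km⁻¹.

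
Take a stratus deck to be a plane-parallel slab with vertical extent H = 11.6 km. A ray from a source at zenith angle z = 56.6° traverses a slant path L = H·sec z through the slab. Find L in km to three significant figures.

sec z = 1/cos 56.6° = 1.8166.
L = 11.6 × 1.8166 = 21.072 km.

21.1 km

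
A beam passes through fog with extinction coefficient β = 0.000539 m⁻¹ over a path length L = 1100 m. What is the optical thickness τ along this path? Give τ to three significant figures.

τ = β·L = 0.000539 × 1100 = 0.5929.

0.593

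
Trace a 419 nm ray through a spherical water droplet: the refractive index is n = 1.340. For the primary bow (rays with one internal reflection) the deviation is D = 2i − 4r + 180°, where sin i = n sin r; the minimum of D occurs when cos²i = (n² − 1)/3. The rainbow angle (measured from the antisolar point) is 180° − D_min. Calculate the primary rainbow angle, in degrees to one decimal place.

cos²i = (1.79560 − 1)/3 = 0.26520; i = arccos(0.51498) = 59.004°.
sin r = sin 59.004°/1.340 = 0.63971; r = 39.770°.
D_min = 2·59.004° − 4·39.770° + 180° = 138.929°.
Rainbow angle = 180° − D_min = 41.071°.

41.1°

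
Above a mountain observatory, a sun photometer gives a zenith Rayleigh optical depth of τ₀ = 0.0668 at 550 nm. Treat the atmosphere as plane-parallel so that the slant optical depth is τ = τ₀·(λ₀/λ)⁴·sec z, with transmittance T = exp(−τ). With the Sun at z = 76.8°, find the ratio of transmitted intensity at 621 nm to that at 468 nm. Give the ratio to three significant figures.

Airmass: sec 76.8° = 4.3792.
τ(621 nm) = 0.0668 × (550/621)⁴ × 4.3792 = 0.0668 × 0.6153 × 4.3792 = 0.1800.
τ(468 nm) = 0.0668 × (550/468)⁴ × 4.3792 = 0.0668 × 1.9075 × 4.3792 = 0.5580.
T(621)/T(468) = exp(τ_B − τ_A) = exp(0.3780) = 1.4594.

1.46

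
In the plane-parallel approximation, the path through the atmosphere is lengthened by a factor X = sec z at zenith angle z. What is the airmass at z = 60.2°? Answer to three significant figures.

X = sec z = 1/cos 60.2° = 1/0.4970 = 2.0122.

2.01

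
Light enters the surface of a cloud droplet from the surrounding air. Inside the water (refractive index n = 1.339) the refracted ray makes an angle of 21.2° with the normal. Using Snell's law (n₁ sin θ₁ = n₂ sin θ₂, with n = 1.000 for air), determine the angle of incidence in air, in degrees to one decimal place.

29.0°

Snell: sin θ_i = n · sin θ_r = 1.339 × sin 21.2° = 1.339 × 0.3616 = 0.4842.
θ_i = arcsin(0.4842) = 28.96°.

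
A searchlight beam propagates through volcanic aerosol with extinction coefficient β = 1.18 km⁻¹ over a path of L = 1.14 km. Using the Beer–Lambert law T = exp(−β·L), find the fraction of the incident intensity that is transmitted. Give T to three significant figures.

τ = β·L = 1.18 × 1.14 = 1.3452.
T = exp(−1.3452) = 0.2605.

0.260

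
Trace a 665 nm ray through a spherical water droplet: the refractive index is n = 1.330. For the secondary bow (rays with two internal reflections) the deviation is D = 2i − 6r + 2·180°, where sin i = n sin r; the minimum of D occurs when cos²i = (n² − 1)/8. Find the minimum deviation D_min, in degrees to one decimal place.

cos²i = (1.76890 − 1)/8 = 0.09611; i = arccos(0.31002) = 71.940°.
sin r = sin 71.940°/1.330 = 0.71483; r = 45.630°.
D_min = 2·71.940° − 6·45.630° + 360° = 230.101°.

230.1°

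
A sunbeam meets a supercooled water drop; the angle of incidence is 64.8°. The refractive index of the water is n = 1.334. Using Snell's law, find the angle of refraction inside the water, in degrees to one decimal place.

Snell: sin θ_r = sin θ_i / n = sin 64.8° / 1.334 = 0.9048 / 1.334 = 0.6783.
θ_r = arcsin(0.6783) = 42.71°.

42.7°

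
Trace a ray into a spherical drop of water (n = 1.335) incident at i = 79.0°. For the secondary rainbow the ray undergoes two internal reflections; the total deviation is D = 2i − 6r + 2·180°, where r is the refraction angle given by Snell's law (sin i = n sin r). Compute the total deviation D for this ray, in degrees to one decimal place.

234.0°

sin r = sin 79.0° / 1.335 = 0.9816/1.335 = 0.7353; r = 47.33°.
D = 2·79.0° − 6·47.33° + 2·180° = 158.00° − 284.00° + 360° = 234.00°.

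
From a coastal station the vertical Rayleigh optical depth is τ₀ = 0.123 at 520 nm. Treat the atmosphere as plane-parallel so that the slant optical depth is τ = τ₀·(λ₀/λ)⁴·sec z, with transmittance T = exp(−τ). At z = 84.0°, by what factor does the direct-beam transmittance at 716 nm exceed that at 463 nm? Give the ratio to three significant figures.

Airmass: sec 84.0° = 9.5668.
τ(716 nm) = 0.123 × (520/716)⁴ × 9.5668 = 0.123 × 0.2782 × 9.5668 = 0.3274.
τ(463 nm) = 0.123 × (520/463)⁴ × 9.5668 = 0.123 × 1.5911 × 9.5668 = 1.8722.
T(716)/T(463) = exp(τ_B − τ_A) = exp(1.5449) = 4.6874.

4.69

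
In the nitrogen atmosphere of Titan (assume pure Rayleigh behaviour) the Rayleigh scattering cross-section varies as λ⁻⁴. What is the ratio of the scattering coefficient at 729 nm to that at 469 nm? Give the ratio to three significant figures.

0.171

Rayleigh scattering ∝ λ⁻⁴, so the ratio of coefficients is the inverse fourth power of the wavelength ratio.
σ(729)/σ(469) = (469/729)⁴ = (0.6433)⁴ = 0.1713.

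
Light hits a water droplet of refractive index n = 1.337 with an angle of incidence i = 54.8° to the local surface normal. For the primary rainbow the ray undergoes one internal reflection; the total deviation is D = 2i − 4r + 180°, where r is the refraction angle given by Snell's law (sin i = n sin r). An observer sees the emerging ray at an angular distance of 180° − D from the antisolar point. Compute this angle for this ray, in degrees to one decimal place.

sin r = sin 54.8° / 1.337 = 0.8171/1.337 = 0.6112; r = 37.67°.
D = 2·54.8° − 4·37.67° + 180° = 109.60° − 150.70° + 180° = 138.90°.
Angle from antisolar point = 180° − D = 41.10°.

41.1°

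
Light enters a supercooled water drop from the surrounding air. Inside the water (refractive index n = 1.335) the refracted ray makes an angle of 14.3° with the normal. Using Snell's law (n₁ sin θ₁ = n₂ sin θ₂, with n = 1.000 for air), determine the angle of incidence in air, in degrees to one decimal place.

Snell: sin θ_i = n · sin θ_r = 1.335 × sin 14.3° = 1.335 × 0.2470 = 0.3297.
θ_i = arcsin(0.3297) = 19.25°.

19.3°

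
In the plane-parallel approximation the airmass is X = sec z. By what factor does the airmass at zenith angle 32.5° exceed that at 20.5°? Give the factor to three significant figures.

1.11

X(32.5°)/X(20.5°) = sec 32.5° / sec 20.5° = cos 20.5° / cos 32.5° = 0.9367/0.8434 = 1.1106.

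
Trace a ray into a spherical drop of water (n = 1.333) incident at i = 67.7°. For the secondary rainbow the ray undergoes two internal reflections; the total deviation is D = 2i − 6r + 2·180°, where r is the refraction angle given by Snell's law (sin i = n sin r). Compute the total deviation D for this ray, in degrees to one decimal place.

231.7°

sin r = sin 67.7° / 1.333 = 0.9252/1.333 = 0.6941; r = 43.95°.
D = 2·67.7° − 6·43.95° + 2·180° = 135.40° − 263.72° + 360° = 231.68°.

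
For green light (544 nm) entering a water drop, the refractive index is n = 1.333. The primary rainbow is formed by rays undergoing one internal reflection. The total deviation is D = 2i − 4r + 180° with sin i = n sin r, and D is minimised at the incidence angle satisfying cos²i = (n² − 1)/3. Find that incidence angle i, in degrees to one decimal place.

cos²i = (1.333² − 1)/3 = (1.77689 − 1)/3 = 0.25896.
cos i = 0.50888, so i = 59.410°.

59.4°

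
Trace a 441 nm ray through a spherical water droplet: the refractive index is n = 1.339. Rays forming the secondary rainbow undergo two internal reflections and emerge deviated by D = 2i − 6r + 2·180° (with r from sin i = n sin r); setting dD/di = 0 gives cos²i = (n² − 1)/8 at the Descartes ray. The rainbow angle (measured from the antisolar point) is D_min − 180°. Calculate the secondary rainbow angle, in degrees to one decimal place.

cos²i = (1.79292 − 1)/8 = 0.09912; i = arccos(0.31483) = 71.650°.
sin r = sin 71.650°/1.339 = 0.70885; r = 45.141°.
D_min = 2·71.650° − 6·45.141° + 360° = 232.451°.
Rainbow angle = D_min − 180° = 52.451°.

52.5°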